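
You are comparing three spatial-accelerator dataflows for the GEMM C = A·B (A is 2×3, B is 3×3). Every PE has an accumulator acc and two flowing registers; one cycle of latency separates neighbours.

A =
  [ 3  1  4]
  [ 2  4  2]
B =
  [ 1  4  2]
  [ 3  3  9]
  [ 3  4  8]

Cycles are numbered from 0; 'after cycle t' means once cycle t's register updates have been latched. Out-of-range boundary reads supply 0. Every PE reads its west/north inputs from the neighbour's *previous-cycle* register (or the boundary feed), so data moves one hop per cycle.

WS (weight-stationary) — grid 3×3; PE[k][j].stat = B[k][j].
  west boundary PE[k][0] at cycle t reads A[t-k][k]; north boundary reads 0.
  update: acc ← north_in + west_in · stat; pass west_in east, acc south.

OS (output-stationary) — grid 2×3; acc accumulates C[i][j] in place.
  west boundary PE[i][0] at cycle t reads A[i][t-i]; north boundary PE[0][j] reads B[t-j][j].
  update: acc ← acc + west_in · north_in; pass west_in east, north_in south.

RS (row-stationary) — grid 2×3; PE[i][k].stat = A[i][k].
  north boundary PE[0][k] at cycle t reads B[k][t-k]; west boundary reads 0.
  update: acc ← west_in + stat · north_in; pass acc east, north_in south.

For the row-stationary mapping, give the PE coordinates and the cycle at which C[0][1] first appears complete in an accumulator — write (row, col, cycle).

(row, col, cycle) = (0, 2, 3)

Under RS, C[0][1] lands at PE[0][2]:
  0: (0,2).acc=0  regs=<0,0>
  1: (0,2).acc=0  regs=<0,0>
  2: (0,2).acc=18  regs=<18,3>
  3: (0,2).acc=31  regs=<31,4>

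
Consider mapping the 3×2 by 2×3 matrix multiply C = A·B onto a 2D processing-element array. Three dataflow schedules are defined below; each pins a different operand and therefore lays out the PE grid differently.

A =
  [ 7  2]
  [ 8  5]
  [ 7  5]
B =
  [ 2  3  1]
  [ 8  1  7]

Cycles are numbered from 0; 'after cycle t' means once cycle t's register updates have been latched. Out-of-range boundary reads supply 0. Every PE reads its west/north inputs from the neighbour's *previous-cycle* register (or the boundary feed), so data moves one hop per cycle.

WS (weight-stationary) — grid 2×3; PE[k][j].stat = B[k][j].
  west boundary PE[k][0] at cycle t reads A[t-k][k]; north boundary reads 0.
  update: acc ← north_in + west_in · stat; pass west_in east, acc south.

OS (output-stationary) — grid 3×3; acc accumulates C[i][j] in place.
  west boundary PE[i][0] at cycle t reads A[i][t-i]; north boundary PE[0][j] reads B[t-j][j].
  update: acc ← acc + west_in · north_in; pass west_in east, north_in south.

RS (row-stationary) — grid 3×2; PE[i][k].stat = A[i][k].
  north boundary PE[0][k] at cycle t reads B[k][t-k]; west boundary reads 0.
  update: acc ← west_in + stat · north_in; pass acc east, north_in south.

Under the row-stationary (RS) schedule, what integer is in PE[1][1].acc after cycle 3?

RS on a 3×2 grid — tracing PE[1][1] and its feeders:
  c0 r0c1: 0 / 0 / 0
  c0 r1c0: 0 / 0 / 0
  c0 r1c1: 0 / 0 / 0
  c1 r0c1: 30 / 30 / 8
  c1 r1c0: 16 / 16 / 2
  c1 r1c1: 0 / 0 / 0
  c2 r0c1: 23 / 23 / 1
  c2 r1c0: 24 / 24 / 3
  c2 r1c1: 56 / 56 / 8
  c3 r0c1: 21 / 21 / 7
  c3 r1c0: 8 / 8 / 1
  c3 r1c1: 29 / 29 / 1

PE[1][1].acc = 29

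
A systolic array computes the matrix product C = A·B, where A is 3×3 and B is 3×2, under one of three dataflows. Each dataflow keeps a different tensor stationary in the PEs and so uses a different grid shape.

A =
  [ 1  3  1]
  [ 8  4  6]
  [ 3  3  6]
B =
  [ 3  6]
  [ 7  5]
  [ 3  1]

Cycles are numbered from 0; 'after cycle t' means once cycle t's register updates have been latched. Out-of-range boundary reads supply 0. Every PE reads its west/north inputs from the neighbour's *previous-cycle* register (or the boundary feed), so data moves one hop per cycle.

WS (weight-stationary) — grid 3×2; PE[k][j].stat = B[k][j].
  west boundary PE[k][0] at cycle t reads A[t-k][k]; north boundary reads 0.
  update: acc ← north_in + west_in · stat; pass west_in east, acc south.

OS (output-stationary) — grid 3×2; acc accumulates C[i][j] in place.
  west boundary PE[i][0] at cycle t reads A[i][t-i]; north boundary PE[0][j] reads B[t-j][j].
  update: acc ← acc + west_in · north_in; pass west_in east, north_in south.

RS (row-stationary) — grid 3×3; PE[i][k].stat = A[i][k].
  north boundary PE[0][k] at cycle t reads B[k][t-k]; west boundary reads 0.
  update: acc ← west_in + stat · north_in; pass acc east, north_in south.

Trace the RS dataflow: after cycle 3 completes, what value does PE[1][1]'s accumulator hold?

PE[1][1].acc = 68

RS on a 3×3 grid — tracing PE[1][1] and its feeders:
  t=0 PE[0][1]: acc=0 h=0 v=0
  t=0 PE[1][0]: acc=0 h=0 v=0
  t=0 PE[1][1]: acc=0 h=0 v=0
  t=1 PE[0][1]: acc=24 h=24 v=7
  t=1 PE[1][0]: acc=24 h=24 v=3
  t=1 PE[1][1]: acc=0 h=0 v=0
  t=2 PE[0][1]: acc=21 h=21 v=5
  t=2 PE[1][0]: acc=48 h=48 v=6
  t=2 PE[1][1]: acc=52 h=52 v=7
  t=3 PE[0][1]: acc=0 h=0 v=0
  t=3 PE[1][0]: acc=0 h=0 v=0
  t=3 PE[1][1]: acc=68 h=68 v=5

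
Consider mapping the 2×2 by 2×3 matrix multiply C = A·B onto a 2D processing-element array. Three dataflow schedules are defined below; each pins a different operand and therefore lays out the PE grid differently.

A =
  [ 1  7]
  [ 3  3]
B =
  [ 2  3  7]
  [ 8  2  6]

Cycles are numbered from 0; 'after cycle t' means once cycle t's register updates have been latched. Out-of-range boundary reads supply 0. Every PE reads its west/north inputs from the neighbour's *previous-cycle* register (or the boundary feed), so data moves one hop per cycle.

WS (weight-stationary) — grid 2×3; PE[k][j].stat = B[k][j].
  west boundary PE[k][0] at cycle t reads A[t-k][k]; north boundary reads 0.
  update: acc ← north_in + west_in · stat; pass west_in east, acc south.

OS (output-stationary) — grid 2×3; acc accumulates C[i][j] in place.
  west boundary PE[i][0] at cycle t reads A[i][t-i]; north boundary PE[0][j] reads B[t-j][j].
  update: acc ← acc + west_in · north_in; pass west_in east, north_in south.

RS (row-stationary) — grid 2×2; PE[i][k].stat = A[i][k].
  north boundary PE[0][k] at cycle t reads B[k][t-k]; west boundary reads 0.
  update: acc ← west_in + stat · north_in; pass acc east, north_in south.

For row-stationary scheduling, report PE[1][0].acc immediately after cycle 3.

PE[1][0].acc = 21

RS on a 2×2 grid — tracing PE[1][0] and its feeders:
  step 0 · PE0,0: acc=2; fwd→2 fwd↓2
  step 0 · PE1,0: acc=0; fwd→0 fwd↓0
  step 1 · PE0,0: acc=3; fwd→3 fwd↓3
  step 1 · PE1,0: acc=6; fwd→6 fwd↓2
  step 2 · PE0,0: acc=7; fwd→7 fwd↓7
  step 2 · PE1,0: acc=9; fwd→9 fwd↓3
  step 3 · PE0,0: acc=0; fwd→0 fwd↓0
  step 3 · PE1,0: acc=21; fwd→21 fwd↓7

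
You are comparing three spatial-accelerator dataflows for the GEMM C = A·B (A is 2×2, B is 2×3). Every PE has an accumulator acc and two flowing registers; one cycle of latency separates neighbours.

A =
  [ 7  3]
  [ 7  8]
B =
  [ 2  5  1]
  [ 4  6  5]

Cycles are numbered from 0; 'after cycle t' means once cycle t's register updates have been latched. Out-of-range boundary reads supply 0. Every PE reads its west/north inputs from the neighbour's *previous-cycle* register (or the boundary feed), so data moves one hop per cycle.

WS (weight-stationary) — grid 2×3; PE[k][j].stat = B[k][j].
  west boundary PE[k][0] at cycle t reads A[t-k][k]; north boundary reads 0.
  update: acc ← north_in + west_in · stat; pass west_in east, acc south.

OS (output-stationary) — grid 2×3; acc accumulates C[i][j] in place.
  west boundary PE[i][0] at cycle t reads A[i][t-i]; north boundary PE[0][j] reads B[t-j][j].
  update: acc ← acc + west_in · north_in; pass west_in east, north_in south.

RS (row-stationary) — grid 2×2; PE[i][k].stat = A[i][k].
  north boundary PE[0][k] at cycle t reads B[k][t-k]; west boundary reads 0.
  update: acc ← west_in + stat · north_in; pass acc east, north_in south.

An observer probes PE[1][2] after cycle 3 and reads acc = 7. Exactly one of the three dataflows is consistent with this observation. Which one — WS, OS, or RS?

dataflow = OS

Under WS (2×3), PE[1][2]:
  cycle 0: PE[1][2] → acc 0, east 0, south 0
  cycle 1: PE[1][2] → acc 0, east 0, south 0
  cycle 2: PE[1][2] → acc 0, east 0, south 0
  cycle 3: PE[1][2] → acc 22, east 3, south 22
Under OS (2×3), PE[1][2]:
  cycle 0: PE[1][2] → acc 0, east 0, south 0
  cycle 1: PE[1][2] → acc 0, east 0, south 0
  cycle 2: PE[1][2] → acc 0, east 0, south 0
  cycle 3: PE[1][2] → acc 7, east 7, south 1
RS: PE[1][2] is outside its 2×2 grid.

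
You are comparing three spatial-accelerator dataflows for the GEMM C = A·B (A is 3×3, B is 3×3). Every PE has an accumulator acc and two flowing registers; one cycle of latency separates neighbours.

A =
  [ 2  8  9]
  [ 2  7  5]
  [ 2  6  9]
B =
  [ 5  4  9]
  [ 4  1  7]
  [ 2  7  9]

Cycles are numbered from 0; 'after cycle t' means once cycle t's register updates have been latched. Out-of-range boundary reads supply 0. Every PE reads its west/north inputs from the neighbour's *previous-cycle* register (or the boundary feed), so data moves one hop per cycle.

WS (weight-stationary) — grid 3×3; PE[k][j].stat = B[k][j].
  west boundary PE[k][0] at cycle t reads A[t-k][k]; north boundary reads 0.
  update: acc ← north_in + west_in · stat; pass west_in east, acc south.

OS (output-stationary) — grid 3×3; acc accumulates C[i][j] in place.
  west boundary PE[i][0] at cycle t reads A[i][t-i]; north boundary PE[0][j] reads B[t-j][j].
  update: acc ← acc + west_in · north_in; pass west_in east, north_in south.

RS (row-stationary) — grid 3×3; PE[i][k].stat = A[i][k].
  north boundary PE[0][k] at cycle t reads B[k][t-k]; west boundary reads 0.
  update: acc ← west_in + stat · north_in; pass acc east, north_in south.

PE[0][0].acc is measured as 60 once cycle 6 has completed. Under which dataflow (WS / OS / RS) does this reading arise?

dataflow = OS

WS (3×3 grid), PE[0][0]:
  [0] (0,0) acc=10 (h:2 v:10)
  [1] (0,0) acc=10 (h:2 v:10)
  [2] (0,0) acc=10 (h:2 v:10)
  [3] (0,0) acc=0 (h:0 v:0)
  [4] (0,0) acc=0 (h:0 v:0)
  [5] (0,0) acc=0 (h:0 v:0)
  [6] (0,0) acc=0 (h:0 v:0)
OS (3×3 grid), PE[0][0]:
  [0] (0,0) acc=10 (h:2 v:5)
  [1] (0,0) acc=42 (h:8 v:4)
  [2] (0,0) acc=60 (h:9 v:2)
  [3] (0,0) acc=60 (h:0 v:0)
  [4] (0,0) acc=60 (h:0 v:0)
  [5] (0,0) acc=60 (h:0 v:0)
  [6] (0,0) acc=60 (h:0 v:0)
RS (3×3 grid), PE[0][0]:
  [0] (0,0) acc=10 (h:10 v:5)
  [1] (0,0) acc=8 (h:8 v:4)
  [2] (0,0) acc=18 (h:18 v:9)
  [3] (0,0) acc=0 (h:0 v:0)
  [4] (0,0) acc=0 (h:0 v:0)
  [5] (0,0) acc=0 (h:0 v:0)
  [6] (0,0) acc=0 (h:0 v:0)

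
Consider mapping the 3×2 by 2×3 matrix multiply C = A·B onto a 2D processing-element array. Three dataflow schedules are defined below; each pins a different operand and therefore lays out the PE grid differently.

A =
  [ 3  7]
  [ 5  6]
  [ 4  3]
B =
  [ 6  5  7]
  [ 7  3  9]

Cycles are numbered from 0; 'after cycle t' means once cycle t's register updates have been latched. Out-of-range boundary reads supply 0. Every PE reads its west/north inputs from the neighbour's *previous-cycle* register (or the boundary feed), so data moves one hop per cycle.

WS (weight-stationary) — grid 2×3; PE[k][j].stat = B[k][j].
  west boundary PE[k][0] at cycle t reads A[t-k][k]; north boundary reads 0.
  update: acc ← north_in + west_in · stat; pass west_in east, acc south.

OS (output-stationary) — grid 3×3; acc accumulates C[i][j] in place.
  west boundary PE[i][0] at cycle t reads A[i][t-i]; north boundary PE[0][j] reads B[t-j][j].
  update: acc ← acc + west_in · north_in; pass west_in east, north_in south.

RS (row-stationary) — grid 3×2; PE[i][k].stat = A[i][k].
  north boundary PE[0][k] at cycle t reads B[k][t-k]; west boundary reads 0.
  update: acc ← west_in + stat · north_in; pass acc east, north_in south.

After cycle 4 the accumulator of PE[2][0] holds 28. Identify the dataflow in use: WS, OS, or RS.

dataflow = RS

WS: PE[2][0] is outside its 2×3 grid.
OS [3×3] PE[2][0] across cycles:
  c0 r2c0: 0 / 0 / 0
  c1 r2c0: 0 / 0 / 0
  c2 r2c0: 24 / 4 / 6
  c3 r2c0: 45 / 3 / 7
  c4 r2c0: 45 / 0 / 0
RS [3×2] PE[2][0] across cycles:
  c0 r2c0: 0 / 0 / 0
  c1 r2c0: 0 / 0 / 0
  c2 r2c0: 24 / 24 / 6
  c3 r2c0: 20 / 20 / 5
  c4 r2c0: 28 / 28 / 7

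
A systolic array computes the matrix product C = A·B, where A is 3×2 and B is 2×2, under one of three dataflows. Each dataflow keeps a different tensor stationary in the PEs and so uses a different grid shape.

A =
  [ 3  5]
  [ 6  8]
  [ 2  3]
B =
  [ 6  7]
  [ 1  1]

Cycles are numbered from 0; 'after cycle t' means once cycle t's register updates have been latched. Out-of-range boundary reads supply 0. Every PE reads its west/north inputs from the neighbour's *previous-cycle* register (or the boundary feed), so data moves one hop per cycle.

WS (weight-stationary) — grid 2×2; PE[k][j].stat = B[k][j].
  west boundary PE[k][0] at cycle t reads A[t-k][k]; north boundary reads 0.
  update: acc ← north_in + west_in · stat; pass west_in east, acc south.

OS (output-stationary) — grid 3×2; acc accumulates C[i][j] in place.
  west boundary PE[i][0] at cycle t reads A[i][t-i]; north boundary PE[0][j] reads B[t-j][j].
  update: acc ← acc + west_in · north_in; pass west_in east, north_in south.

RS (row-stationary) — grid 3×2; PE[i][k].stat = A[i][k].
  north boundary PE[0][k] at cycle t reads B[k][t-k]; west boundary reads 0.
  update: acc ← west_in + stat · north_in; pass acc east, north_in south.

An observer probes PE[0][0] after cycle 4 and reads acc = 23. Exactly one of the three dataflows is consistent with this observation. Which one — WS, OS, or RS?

dataflow = OS

— WS: 2×2; PE[0][0] trace:
  0: (0,0).acc=18  regs=<3,18>
  1: (0,0).acc=36  regs=<6,36>
  2: (0,0).acc=12  regs=<2,12>
  3: (0,0).acc=0  regs=<0,0>
  4: (0,0).acc=0  regs=<0,0>
— OS: 3×2; PE[0][0] trace:
  0: (0,0).acc=18  regs=<3,6>
  1: (0,0).acc=23  regs=<5,1>
  2: (0,0).acc=23  regs=<0,0>
  3: (0,0).acc=23  regs=<0,0>
  4: (0,0).acc=23  regs=<0,0>
— RS: 3×2; PE[0][0] trace:
  0: (0,0).acc=18  regs=<18,6>
  1: (0,0).acc=21  regs=<21,7>
  2: (0,0).acc=0  regs=<0,0>
  3: (0,0).acc=0  regs=<0,0>
  4: (0,0).acc=0  regs=<0,0>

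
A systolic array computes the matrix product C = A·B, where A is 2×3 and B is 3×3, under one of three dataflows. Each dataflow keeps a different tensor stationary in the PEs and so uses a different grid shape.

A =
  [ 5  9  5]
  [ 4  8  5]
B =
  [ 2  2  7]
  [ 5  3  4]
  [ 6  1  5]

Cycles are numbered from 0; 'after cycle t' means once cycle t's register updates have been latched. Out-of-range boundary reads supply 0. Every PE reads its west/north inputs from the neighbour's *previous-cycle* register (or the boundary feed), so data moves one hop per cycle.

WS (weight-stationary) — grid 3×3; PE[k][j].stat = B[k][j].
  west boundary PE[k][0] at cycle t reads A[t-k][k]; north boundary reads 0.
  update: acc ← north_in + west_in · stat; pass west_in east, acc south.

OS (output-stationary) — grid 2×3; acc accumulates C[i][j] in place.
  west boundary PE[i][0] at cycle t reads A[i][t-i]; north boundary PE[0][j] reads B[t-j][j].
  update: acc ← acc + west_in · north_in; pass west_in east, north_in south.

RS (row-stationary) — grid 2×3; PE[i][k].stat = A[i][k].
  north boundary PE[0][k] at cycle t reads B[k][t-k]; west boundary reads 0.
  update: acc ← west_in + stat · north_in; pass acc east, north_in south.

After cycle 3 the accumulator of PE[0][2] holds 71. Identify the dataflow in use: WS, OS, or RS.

— WS: 3×3; PE[0][2] trace:
  cycle 0: PE[0][2] → acc 0, east 0, south 0
  cycle 1: PE[0][2] → acc 0, east 0, south 0
  cycle 2: PE[0][2] → acc 35, east 5, south 35
  cycle 3: PE[0][2] → acc 28, east 4, south 28
— OS: 2×3; PE[0][2] trace:
  cycle 0: PE[0][2] → acc 0, east 0, south 0
  cycle 1: PE[0][2] → acc 0, east 0, south 0
  cycle 2: PE[0][2] → acc 35, east 5, south 7
  cycle 3: PE[0][2] → acc 71, east 9, south 4
— RS: 2×3; PE[0][2] trace:
  cycle 0: PE[0][2] → acc 0, east 0, south 0
  cycle 1: PE[0][2] → acc 0, east 0, south 0
  cycle 2: PE[0][2] → acc 85, east 85, south 6
  cycle 3: PE[0][2] → acc 42, east 42, south 1

dataflow = OS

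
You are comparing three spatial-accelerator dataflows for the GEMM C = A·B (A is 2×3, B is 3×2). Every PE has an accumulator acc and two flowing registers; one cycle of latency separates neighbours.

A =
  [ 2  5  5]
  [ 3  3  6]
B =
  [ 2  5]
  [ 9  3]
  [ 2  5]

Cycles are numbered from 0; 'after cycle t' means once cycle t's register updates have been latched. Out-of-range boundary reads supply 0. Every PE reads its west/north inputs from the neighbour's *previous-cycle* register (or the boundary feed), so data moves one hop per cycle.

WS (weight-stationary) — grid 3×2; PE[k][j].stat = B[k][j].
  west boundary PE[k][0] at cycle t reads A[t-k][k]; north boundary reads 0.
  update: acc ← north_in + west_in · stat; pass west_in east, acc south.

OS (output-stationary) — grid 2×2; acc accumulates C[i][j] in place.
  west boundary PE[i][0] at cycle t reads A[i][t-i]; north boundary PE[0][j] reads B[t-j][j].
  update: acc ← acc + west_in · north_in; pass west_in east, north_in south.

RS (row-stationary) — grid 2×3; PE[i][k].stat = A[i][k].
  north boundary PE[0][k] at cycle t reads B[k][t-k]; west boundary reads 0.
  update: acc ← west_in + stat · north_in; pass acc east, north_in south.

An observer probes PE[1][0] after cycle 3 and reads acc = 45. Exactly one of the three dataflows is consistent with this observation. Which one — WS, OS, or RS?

dataflow = OS

WS [3×2] PE[1][0] across cycles:
  cycle 0: PE[1][0] → acc 0, east 0, south 0
  cycle 1: PE[1][0] → acc 49, east 5, south 49
  cycle 2: PE[1][0] → acc 33, east 3, south 33
  cycle 3: PE[1][0] → acc 0, east 0, south 0
OS [2×2] PE[1][0] across cycles:
  cycle 0: PE[1][0] → acc 0, east 0, south 0
  cycle 1: PE[1][0] → acc 6, east 3, south 2
  cycle 2: PE[1][0] → acc 33, east 3, south 9
  cycle 3: PE[1][0] → acc 45, east 6, south 2
RS [2×3] PE[1][0] across cycles:
  cycle 0: PE[1][0] → acc 0, east 0, south 0
  cycle 1: PE[1][0] → acc 6, east 6, south 2
  cycle 2: PE[1][0] → acc 15, east 15, south 5
  cycle 3: PE[1][0] → acc 0, east 0, south 0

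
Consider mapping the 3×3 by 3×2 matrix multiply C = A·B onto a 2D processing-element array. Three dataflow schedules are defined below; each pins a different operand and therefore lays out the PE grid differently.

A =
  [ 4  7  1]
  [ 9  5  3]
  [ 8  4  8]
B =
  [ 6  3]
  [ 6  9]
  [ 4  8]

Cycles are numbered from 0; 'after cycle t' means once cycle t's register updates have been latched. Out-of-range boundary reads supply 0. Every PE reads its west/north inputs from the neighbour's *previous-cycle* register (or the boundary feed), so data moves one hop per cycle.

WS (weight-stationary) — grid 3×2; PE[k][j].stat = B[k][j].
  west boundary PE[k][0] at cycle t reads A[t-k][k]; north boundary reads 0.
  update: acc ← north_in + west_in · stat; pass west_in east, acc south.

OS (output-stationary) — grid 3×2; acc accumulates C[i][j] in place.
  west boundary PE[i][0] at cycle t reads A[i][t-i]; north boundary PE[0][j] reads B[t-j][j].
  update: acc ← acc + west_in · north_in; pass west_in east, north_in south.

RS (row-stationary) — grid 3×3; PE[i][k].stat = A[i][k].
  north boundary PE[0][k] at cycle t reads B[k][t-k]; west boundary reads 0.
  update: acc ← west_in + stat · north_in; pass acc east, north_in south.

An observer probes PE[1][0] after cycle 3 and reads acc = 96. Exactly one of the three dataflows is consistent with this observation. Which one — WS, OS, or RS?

dataflow = OS

WS (3×2 grid), PE[1][0]:
  c0 r1c0: 0 / 0 / 0
  c1 r1c0: 66 / 7 / 66
  c2 r1c0: 84 / 5 / 84
  c3 r1c0: 72 / 4 / 72
OS (3×2 grid), PE[1][0]:
  c0 r1c0: 0 / 0 / 0
  c1 r1c0: 54 / 9 / 6
  c2 r1c0: 84 / 5 / 6
  c3 r1c0: 96 / 3 / 4
RS (3×3 grid), PE[1][0]:
  c0 r1c0: 0 / 0 / 0
  c1 r1c0: 54 / 54 / 6
  c2 r1c0: 27 / 27 / 3
  c3 r1c0: 0 / 0 / 0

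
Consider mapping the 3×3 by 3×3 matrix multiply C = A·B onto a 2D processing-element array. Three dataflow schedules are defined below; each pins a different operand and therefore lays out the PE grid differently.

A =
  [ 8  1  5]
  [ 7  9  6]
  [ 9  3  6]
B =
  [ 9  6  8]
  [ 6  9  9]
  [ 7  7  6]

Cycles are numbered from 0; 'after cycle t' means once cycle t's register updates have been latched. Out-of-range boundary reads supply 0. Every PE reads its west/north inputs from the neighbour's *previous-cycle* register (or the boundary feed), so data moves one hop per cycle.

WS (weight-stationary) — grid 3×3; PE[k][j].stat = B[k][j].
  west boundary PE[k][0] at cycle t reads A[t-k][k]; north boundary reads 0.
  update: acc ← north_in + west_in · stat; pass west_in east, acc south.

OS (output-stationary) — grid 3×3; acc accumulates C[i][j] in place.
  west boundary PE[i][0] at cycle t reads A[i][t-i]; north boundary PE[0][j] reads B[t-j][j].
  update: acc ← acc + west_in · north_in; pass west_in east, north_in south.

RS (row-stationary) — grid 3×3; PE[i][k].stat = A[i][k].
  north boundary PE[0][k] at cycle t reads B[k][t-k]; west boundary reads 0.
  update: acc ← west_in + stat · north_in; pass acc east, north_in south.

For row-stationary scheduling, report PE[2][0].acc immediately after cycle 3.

PE[2][0].acc = 54

RS on a 3×3 grid — tracing PE[2][0] and its feeders:
  step 0 · PE1,0: acc=0; fwd→0 fwd↓0
  step 0 · PE2,0: acc=0; fwd→0 fwd↓0
  step 1 · PE1,0: acc=63; fwd→63 fwd↓9
  step 1 · PE2,0: acc=0; fwd→0 fwd↓0
  step 2 · PE1,0: acc=42; fwd→42 fwd↓6
  step 2 · PE2,0: acc=81; fwd→81 fwd↓9
  step 3 · PE1,0: acc=56; fwd→56 fwd↓8
  step 3 · PE2,0: acc=54; fwd→54 fwd↓6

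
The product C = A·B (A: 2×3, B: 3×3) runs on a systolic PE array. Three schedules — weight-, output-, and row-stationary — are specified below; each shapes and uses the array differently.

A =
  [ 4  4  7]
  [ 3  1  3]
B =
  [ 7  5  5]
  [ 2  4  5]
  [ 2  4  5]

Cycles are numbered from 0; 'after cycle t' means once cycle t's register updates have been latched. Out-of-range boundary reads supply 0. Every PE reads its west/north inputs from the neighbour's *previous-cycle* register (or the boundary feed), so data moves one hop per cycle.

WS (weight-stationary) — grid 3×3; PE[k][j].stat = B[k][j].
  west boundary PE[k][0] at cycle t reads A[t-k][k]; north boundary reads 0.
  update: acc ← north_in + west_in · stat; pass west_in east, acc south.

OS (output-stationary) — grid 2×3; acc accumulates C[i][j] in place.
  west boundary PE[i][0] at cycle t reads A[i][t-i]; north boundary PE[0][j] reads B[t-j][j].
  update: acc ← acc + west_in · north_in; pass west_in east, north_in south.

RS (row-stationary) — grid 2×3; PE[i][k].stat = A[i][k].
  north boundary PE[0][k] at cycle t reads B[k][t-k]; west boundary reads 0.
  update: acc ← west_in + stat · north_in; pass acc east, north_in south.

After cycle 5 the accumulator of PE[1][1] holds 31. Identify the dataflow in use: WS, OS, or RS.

Under WS (3×3), PE[1][1]:
  [0] (1,1) acc=0 (h:0 v:0)
  [1] (1,1) acc=0 (h:0 v:0)
  [2] (1,1) acc=36 (h:4 v:36)
  [3] (1,1) acc=19 (h:1 v:19)
  [4] (1,1) acc=0 (h:0 v:0)
  [5] (1,1) acc=0 (h:0 v:0)
Under OS (2×3), PE[1][1]:
  [0] (1,1) acc=0 (h:0 v:0)
  [1] (1,1) acc=0 (h:0 v:0)
  [2] (1,1) acc=15 (h:3 v:5)
  [3] (1,1) acc=19 (h:1 v:4)
  [4] (1,1) acc=31 (h:3 v:4)
  [5] (1,1) acc=31 (h:0 v:0)
Under RS (2×3), PE[1][1]:
  [0] (1,1) acc=0 (h:0 v:0)
  [1] (1,1) acc=0 (h:0 v:0)
  [2] (1,1) acc=23 (h:23 v:2)
  [3] (1,1) acc=19 (h:19 v:4)
  [4] (1,1) acc=20 (h:20 v:5)
  [5] (1,1) acc=0 (h:0 v:0)

dataflow = OS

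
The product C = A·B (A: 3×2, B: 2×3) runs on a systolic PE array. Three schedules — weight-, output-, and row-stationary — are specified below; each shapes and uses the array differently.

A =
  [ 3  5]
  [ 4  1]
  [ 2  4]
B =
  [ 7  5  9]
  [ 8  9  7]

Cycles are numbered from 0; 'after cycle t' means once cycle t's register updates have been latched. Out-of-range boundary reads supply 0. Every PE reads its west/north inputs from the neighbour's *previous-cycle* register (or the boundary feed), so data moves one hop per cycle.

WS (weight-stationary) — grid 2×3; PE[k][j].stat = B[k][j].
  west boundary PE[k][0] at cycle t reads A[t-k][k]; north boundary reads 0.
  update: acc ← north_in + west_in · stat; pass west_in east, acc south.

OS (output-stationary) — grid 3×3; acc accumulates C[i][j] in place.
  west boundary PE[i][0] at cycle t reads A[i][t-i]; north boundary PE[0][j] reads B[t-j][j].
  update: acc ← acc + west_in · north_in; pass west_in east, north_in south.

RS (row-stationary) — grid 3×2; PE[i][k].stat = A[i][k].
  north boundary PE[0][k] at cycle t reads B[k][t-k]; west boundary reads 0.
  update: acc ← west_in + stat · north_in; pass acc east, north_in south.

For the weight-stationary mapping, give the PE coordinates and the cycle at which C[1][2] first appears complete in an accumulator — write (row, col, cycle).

(row, col, cycle) = (1, 2, 4)

WS — PE[1][2] is where C[1][2] collects:
  @0  [1,2]  acc 0  |  →0  ↓0
  @1  [1,2]  acc 0  |  →0  ↓0
  @2  [1,2]  acc 0  |  →0  ↓0
  @3  [1,2]  acc 62  |  →5  ↓62
  @4  [1,2]  acc 43  |  →1  ↓43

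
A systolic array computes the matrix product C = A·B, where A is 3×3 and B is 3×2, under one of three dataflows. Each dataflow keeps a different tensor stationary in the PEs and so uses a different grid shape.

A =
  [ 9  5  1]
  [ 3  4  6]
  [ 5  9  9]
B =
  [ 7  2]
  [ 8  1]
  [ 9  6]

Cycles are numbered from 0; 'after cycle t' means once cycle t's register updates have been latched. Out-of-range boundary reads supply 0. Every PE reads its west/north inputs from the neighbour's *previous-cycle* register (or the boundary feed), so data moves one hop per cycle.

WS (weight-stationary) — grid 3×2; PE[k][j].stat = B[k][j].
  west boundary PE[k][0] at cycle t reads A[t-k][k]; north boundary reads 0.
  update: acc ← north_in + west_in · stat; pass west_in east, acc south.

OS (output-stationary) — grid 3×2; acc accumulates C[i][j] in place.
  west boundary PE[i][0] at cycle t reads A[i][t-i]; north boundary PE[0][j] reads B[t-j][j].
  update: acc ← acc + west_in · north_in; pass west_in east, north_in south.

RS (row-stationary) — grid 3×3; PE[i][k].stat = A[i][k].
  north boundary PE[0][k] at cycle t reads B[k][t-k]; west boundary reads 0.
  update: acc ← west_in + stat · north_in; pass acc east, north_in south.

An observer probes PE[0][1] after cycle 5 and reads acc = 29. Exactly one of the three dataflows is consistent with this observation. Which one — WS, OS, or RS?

WS [3×2] PE[0][1] across cycles:
  0: (0,1).acc=0  regs=<0,0>
  1: (0,1).acc=18  regs=<9,18>
  2: (0,1).acc=6  regs=<3,6>
  3: (0,1).acc=10  regs=<5,10>
  4: (0,1).acc=0  regs=<0,0>
  5: (0,1).acc=0  regs=<0,0>
OS [3×2] PE[0][1] across cycles:
  0: (0,1).acc=0  regs=<0,0>
  1: (0,1).acc=18  regs=<9,2>
  2: (0,1).acc=23  regs=<5,1>
  3: (0,1).acc=29  regs=<1,6>
  4: (0,1).acc=29  regs=<0,0>
  5: (0,1).acc=29  regs=<0,0>
RS [3×3] PE[0][1] across cycles:
  0: (0,1).acc=0  regs=<0,0>
  1: (0,1).acc=103  regs=<103,8>
  2: (0,1).acc=23  regs=<23,1>
  3: (0,1).acc=0  regs=<0,0>
  4: (0,1).acc=0  regs=<0,0>
  5: (0,1).acc=0  regs=<0,0>

dataflow = OS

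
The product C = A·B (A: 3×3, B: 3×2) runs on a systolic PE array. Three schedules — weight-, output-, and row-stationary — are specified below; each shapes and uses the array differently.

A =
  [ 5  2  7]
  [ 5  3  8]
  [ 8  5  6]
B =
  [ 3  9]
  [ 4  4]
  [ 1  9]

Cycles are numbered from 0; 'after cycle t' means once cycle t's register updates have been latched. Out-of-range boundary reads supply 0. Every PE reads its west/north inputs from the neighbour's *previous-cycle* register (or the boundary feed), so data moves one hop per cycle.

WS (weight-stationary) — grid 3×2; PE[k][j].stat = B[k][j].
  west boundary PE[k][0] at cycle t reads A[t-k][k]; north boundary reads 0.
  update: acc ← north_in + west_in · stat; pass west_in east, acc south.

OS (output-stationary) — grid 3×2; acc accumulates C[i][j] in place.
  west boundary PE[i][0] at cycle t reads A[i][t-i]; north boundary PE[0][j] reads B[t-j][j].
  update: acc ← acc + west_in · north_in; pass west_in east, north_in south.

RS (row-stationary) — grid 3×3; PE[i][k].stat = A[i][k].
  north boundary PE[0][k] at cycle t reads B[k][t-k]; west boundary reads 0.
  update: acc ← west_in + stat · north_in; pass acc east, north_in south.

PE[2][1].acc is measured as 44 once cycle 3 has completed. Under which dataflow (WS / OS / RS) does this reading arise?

dataflow = RS

WS (3×2 grid), PE[2][1]:
  0: (2,1).acc=0  regs=<0,0>
  1: (2,1).acc=0  regs=<0,0>
  2: (2,1).acc=0  regs=<0,0>
  3: (2,1).acc=116  regs=<7,116>
OS (3×2 grid), PE[2][1]:
  0: (2,1).acc=0  regs=<0,0>
  1: (2,1).acc=0  regs=<0,0>
  2: (2,1).acc=0  regs=<0,0>
  3: (2,1).acc=72  regs=<8,9>
RS (3×3 grid), PE[2][1]:
  0: (2,1).acc=0  regs=<0,0>
  1: (2,1).acc=0  regs=<0,0>
  2: (2,1).acc=0  regs=<0,0>
  3: (2,1).acc=44  regs=<44,4>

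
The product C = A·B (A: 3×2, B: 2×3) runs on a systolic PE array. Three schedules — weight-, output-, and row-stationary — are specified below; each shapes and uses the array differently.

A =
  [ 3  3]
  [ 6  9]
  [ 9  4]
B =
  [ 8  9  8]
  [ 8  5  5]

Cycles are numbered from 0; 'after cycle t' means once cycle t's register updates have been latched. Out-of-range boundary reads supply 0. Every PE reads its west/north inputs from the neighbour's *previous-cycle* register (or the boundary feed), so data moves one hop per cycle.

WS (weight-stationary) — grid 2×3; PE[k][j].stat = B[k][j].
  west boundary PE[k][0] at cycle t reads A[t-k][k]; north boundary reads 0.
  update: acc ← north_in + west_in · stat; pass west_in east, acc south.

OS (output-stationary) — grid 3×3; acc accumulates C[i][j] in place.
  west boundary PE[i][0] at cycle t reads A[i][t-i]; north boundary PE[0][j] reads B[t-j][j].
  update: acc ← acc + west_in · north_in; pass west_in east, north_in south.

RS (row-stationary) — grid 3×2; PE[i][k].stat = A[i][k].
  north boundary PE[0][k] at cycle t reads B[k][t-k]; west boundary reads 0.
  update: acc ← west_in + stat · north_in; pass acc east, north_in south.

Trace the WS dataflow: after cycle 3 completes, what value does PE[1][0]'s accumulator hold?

PE[1][0].acc = 104

WS on a 2×3 grid — tracing PE[1][0] and its feeders:
  after 0 — PE[0][0] acc=24, pass-E 3, pass-S 24
  after 0 — PE[1][0] acc=0, pass-E 0, pass-S 0
  after 1 — PE[0][0] acc=48, pass-E 6, pass-S 48
  after 1 — PE[1][0] acc=48, pass-E 3, pass-S 48
  after 2 — PE[0][0] acc=72, pass-E 9, pass-S 72
  after 2 — PE[1][0] acc=120, pass-E 9, pass-S 120
  after 3 — PE[0][0] acc=0, pass-E 0, pass-S 0
  after 3 — PE[1][0] acc=104, pass-E 4, pass-S 104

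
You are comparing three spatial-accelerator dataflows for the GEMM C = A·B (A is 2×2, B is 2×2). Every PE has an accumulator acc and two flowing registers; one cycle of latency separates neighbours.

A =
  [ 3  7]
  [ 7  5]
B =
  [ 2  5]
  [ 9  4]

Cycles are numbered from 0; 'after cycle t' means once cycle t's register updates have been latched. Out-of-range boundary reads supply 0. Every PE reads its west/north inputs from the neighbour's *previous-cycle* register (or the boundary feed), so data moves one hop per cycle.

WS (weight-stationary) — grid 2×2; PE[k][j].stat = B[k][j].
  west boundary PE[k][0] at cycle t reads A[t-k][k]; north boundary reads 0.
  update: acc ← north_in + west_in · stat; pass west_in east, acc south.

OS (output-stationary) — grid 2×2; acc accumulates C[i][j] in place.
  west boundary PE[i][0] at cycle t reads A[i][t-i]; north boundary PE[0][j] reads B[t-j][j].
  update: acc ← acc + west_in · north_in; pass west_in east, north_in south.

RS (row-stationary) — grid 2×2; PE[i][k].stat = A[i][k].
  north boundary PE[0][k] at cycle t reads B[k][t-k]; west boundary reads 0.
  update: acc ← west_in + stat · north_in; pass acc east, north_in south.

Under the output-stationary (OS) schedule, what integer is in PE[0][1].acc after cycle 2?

PE[0][1].acc = 43

OS (2×2). Following PE[0][1] plus its west/north inputs:
  after 0 — PE[0][0] acc=6, pass-E 3, pass-S 2
  after 0 — PE[0][1] acc=0, pass-E 0, pass-S 0
  after 1 — PE[0][0] acc=69, pass-E 7, pass-S 9
  after 1 — PE[0][1] acc=15, pass-E 3, pass-S 5
  after 2 — PE[0][0] acc=69, pass-E 0, pass-S 0
  after 2 — PE[0][1] acc=43, pass-E 7, pass-S 4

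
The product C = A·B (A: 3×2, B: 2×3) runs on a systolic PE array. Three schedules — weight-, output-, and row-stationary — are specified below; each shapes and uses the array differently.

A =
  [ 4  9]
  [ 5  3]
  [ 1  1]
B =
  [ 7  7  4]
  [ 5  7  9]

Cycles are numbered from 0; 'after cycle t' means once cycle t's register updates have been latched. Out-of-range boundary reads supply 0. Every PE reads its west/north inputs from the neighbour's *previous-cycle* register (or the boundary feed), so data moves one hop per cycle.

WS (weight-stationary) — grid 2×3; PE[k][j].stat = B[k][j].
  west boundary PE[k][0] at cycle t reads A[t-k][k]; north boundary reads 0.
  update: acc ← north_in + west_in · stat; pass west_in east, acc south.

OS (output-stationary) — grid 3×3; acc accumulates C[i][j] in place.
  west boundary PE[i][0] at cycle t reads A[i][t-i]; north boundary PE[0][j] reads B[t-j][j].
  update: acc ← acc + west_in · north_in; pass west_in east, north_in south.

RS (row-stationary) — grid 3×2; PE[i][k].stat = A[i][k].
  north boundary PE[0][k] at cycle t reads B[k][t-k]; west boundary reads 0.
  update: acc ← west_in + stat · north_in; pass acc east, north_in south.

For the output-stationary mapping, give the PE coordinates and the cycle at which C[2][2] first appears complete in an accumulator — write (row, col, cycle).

(row, col, cycle) = (2, 2, 5)

Under OS, C[2][2] lands at PE[2][2]:
  c0 r2c2: 0 / 0 / 0
  c1 r2c2: 0 / 0 / 0
  c2 r2c2: 0 / 0 / 0
  c3 r2c2: 0 / 0 / 0
  c4 r2c2: 4 / 1 / 4
  c5 r2c2: 13 / 1 / 9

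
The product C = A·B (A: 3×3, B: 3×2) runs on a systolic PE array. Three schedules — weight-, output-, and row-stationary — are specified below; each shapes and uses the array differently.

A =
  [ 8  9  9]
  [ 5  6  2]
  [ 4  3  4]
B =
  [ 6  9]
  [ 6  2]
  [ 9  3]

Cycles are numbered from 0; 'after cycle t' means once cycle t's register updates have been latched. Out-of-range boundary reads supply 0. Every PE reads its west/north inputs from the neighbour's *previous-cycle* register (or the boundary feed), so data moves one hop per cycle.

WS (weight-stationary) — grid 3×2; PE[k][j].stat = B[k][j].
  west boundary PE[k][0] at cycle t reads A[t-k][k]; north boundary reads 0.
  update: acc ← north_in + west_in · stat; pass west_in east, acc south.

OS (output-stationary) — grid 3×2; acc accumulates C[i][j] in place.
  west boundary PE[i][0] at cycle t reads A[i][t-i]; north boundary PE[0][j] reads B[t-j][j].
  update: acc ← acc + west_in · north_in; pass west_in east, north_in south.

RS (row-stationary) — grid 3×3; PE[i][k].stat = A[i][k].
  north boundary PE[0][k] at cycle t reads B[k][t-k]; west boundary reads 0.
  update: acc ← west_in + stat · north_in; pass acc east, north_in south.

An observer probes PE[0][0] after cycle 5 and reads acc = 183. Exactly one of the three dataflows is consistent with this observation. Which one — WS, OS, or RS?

WS [3×2] PE[0][0] across cycles:
  t=0 PE[0][0]: acc=48 h=8 v=48
  t=1 PE[0][0]: acc=30 h=5 v=30
  t=2 PE[0][0]: acc=24 h=4 v=24
  t=3 PE[0][0]: acc=0 h=0 v=0
  t=4 PE[0][0]: acc=0 h=0 v=0
  t=5 PE[0][0]: acc=0 h=0 v=0
OS [3×2] PE[0][0] across cycles:
  t=0 PE[0][0]: acc=48 h=8 v=6
  t=1 PE[0][0]: acc=102 h=9 v=6
  t=2 PE[0][0]: acc=183 h=9 v=9
  t=3 PE[0][0]: acc=183 h=0 v=0
  t=4 PE[0][0]: acc=183 h=0 v=0
  t=5 PE[0][0]: acc=183 h=0 v=0
RS [3×3] PE[0][0] across cycles:
  t=0 PE[0][0]: acc=48 h=48 v=6
  t=1 PE[0][0]: acc=72 h=72 v=9
  t=2 PE[0][0]: acc=0 h=0 v=0
  t=3 PE[0][0]: acc=0 h=0 v=0
  t=4 PE[0][0]: acc=0 h=0 v=0
  t=5 PE[0][0]: acc=0 h=0 v=0

dataflow = OS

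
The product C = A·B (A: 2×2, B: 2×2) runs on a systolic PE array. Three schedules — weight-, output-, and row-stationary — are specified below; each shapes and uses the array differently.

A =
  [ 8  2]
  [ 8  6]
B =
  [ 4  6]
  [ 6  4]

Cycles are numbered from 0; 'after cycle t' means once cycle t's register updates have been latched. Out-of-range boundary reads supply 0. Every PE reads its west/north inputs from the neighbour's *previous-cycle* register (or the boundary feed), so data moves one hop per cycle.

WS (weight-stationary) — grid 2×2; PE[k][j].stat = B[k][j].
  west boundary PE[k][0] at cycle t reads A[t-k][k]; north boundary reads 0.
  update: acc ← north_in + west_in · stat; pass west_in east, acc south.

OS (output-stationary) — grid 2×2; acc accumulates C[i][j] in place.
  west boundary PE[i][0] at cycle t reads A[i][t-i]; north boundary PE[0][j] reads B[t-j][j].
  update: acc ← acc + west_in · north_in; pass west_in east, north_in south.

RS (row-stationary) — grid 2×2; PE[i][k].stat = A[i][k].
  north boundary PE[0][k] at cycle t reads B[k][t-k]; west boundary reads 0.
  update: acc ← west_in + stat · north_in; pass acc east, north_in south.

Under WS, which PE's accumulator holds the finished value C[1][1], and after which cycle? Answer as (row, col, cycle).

(row, col, cycle) = (1, 1, 3)

WS — PE[1][1] is where C[1][1] collects:
  c0 r1c1: 0 / 0 / 0
  c1 r1c1: 0 / 0 / 0
  c2 r1c1: 56 / 2 / 56
  c3 r1c1: 72 / 6 / 72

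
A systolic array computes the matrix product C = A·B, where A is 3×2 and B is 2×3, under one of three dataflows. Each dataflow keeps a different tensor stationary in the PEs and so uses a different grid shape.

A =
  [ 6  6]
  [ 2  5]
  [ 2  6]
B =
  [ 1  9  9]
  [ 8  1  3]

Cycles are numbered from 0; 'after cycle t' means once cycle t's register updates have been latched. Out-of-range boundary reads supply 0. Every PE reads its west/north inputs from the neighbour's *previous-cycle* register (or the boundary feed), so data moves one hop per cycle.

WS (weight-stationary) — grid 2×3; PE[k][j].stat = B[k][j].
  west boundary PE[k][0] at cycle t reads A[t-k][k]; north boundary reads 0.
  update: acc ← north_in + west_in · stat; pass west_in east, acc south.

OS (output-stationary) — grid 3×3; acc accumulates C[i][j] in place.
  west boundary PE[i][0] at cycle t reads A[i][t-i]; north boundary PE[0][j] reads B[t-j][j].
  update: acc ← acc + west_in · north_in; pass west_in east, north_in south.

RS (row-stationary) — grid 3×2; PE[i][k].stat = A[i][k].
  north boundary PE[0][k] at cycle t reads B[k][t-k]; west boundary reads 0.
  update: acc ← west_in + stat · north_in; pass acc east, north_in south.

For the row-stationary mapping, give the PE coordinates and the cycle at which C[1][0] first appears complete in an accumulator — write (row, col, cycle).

(row, col, cycle) = (1, 1, 2)

RS — PE[1][1] is where C[1][0] collects:
  t=0 PE[1][1]: acc=0 h=0 v=0
  t=1 PE[1][1]: acc=0 h=0 v=0
  t=2 PE[1][1]: acc=42 h=42 v=8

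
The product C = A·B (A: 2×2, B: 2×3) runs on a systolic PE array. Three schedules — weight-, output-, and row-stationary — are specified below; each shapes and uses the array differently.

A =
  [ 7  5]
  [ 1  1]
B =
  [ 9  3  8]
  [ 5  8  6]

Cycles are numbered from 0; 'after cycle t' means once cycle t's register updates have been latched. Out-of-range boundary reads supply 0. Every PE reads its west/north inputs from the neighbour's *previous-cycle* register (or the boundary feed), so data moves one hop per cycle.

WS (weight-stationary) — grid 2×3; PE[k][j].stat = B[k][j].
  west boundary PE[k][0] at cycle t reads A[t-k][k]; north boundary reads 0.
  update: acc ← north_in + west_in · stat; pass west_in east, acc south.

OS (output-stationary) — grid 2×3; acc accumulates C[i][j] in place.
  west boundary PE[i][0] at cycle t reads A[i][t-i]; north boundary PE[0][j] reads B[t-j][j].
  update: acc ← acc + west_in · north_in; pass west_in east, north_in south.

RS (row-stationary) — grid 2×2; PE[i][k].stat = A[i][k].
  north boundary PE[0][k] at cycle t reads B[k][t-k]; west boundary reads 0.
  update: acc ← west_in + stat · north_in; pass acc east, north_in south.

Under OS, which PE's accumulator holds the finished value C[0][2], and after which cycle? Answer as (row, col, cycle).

Under OS, C[0][2] lands at PE[0][2]:
  0: (0,2).acc=0  regs=<0,0>
  1: (0,2).acc=0  regs=<0,0>
  2: (0,2).acc=56  regs=<7,8>
  3: (0,2).acc=86  regs=<5,6>

(row, col, cycle) = (0, 2, 3)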